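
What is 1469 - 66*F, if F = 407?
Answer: -25393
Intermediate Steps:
1469 - 66*F = 1469 - 66*407 = 1469 - 26862 = -25393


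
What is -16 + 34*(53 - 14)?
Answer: 1310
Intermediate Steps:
-16 + 34*(53 - 14) = -16 + 34*39 = -16 + 1326 = 1310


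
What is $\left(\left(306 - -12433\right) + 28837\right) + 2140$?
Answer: $43716$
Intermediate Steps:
$\left(\left(306 - -12433\right) + 28837\right) + 2140 = \left(\left(306 + 12433\right) + 28837\right) + 2140 = \left(12739 + 28837\right) + 2140 = 41576 + 2140 = 43716$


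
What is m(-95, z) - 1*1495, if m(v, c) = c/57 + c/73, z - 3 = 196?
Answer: -6194825/4161 ≈ -1488.8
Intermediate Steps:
z = 199 (z = 3 + 196 = 199)
m(v, c) = 130*c/4161 (m(v, c) = c*(1/57) + c*(1/73) = c/57 + c/73 = 130*c/4161)
m(-95, z) - 1*1495 = (130/4161)*199 - 1*1495 = 25870/4161 - 1495 = -6194825/4161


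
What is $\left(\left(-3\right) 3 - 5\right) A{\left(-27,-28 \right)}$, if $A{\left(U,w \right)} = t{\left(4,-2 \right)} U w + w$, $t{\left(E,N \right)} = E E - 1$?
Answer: $-158368$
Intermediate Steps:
$t{\left(E,N \right)} = -1 + E^{2}$ ($t{\left(E,N \right)} = E^{2} - 1 = -1 + E^{2}$)
$A{\left(U,w \right)} = w + 15 U w$ ($A{\left(U,w \right)} = \left(-1 + 4^{2}\right) U w + w = \left(-1 + 16\right) U w + w = 15 U w + w = w + 15 U w$)
$\left(\left(-3\right) 3 - 5\right) A{\left(-27,-28 \right)} = \left(\left(-3\right) 3 - 5\right) \left(- 28 \left(1 + 15 \left(-27\right)\right)\right) = \left(-9 - 5\right) \left(- 28 \left(1 - 405\right)\right) = - 14 \left(\left(-28\right) \left(-404\right)\right) = \left(-14\right) 11312 = -158368$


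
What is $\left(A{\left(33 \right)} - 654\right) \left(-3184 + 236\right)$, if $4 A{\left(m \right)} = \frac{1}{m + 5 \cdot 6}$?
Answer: $\frac{121462759}{63} \approx 1.928 \cdot 10^{6}$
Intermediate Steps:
$A{\left(m \right)} = \frac{1}{4 \left(30 + m\right)}$ ($A{\left(m \right)} = \frac{1}{4 \left(m + 5 \cdot 6\right)} = \frac{1}{4 \left(m + 30\right)} = \frac{1}{4 \left(30 + m\right)}$)
$\left(A{\left(33 \right)} - 654\right) \left(-3184 + 236\right) = \left(\frac{1}{4 \left(30 + 33\right)} - 654\right) \left(-3184 + 236\right) = \left(\frac{1}{4 \cdot 63} - 654\right) \left(-2948\right) = \left(\frac{1}{4} \cdot \frac{1}{63} - 654\right) \left(-2948\right) = \left(\frac{1}{252} - 654\right) \left(-2948\right) = \left(- \frac{164807}{252}\right) \left(-2948\right) = \frac{121462759}{63}$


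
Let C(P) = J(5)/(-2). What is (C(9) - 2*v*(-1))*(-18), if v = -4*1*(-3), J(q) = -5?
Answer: -477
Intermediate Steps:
v = 12 (v = -4*(-3) = -1*(-12) = 12)
C(P) = 5/2 (C(P) = -5/(-2) = -5*(-1/2) = 5/2)
(C(9) - 2*v*(-1))*(-18) = (5/2 - 2*12*(-1))*(-18) = (5/2 - 24*(-1))*(-18) = (5/2 + 24)*(-18) = (53/2)*(-18) = -477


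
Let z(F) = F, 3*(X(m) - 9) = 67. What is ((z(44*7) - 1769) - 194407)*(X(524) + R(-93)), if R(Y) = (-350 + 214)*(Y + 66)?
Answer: -2176093480/3 ≈ -7.2536e+8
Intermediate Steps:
X(m) = 94/3 (X(m) = 9 + (⅓)*67 = 9 + 67/3 = 94/3)
R(Y) = -8976 - 136*Y (R(Y) = -136*(66 + Y) = -8976 - 136*Y)
((z(44*7) - 1769) - 194407)*(X(524) + R(-93)) = ((44*7 - 1769) - 194407)*(94/3 + (-8976 - 136*(-93))) = ((308 - 1769) - 194407)*(94/3 + (-8976 + 12648)) = (-1461 - 194407)*(94/3 + 3672) = -195868*11110/3 = -2176093480/3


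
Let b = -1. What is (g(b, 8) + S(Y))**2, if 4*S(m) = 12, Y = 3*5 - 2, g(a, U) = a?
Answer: 4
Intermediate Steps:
Y = 13 (Y = 15 - 2 = 13)
S(m) = 3 (S(m) = (1/4)*12 = 3)
(g(b, 8) + S(Y))**2 = (-1 + 3)**2 = 2**2 = 4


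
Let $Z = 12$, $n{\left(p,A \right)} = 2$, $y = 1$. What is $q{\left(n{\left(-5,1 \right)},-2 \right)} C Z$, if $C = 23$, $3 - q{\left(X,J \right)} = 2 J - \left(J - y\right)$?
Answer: $1104$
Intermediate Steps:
$q{\left(X,J \right)} = 2 - J$ ($q{\left(X,J \right)} = 3 - \left(2 J - \left(-1 + J\right)\right) = 3 - \left(1 + J\right) = 2 - J$)
$q{\left(n{\left(-5,1 \right)},-2 \right)} C Z = \left(2 - -2\right) 23 \cdot 12 = \left(2 + 2\right) 23 \cdot 12 = 4 \cdot 23 \cdot 12 = 92 \cdot 12 = 1104$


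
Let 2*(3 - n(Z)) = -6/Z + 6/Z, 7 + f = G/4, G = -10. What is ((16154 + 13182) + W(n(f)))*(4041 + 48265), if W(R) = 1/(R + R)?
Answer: 4603372601/3 ≈ 1.5345e+9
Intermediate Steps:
f = -19/2 (f = -7 - 10/4 = -7 - 10*¼ = -7 - 5/2 = -19/2 ≈ -9.5000)
n(Z) = 3 (n(Z) = 3 - (-6/Z + 6/Z)/2 = 3 - ½*0 = 3 + 0 = 3)
W(R) = 1/(2*R)
((16154 + 13182) + W(n(f)))*(4041 + 48265) = ((16154 + 13182) + (½)/3)*(4041 + 48265) = (29336 + (½)*(⅓))*52306 = (29336 + ⅙)*52306 = (176017/6)*52306 = 4603372601/3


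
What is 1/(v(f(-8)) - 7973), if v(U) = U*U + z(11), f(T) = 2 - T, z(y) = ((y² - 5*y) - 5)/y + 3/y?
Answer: -11/86539 ≈ -0.00012711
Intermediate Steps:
z(y) = 3/y + (-5 + y² - 5*y)/y (z(y) = (-5 + y² - 5*y)/y + 3/y = 3/y + (-5 + y² - 5*y)/y)
v(U) = 64/11 + U² (v(U) = U*U + (-5 + 11 - 2/11) = U² + (-5 + 11 - 2*1/11) = U² + (-5 + 11 - 2/11) = U² + 64/11 = 64/11 + U²)
1/(v(f(-8)) - 7973) = 1/((64/11 + (2 - 1*(-8))²) - 7973) = 1/((64/11 + (2 + 8)²) - 7973) = 1/((64/11 + 10²) - 7973) = 1/((64/11 + 100) - 7973) = 1/(1164/11 - 7973) = 1/(-86539/11) = -11/86539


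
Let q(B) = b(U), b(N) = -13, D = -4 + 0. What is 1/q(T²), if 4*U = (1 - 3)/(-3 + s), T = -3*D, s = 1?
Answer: -1/13 ≈ -0.076923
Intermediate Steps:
D = -4
T = 12 (T = -3*(-4) = 12)
U = ¼ (U = ((1 - 3)/(-3 + 1))/4 = (-2/(-2))/4 = (-2*(-½))/4 = (¼)*1 = ¼ ≈ 0.25000)
q(B) = -13
1/q(T²) = 1/(-13) = -1/13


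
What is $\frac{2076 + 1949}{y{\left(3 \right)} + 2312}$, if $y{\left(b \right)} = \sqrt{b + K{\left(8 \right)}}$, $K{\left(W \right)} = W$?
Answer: $\frac{1329400}{763619} - \frac{575 \sqrt{11}}{763619} \approx 1.7384$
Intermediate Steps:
$y{\left(b \right)} = \sqrt{8 + b}$ ($y{\left(b \right)} = \sqrt{b + 8} = \sqrt{8 + b}$)
$\frac{2076 + 1949}{y{\left(3 \right)} + 2312} = \frac{2076 + 1949}{\sqrt{8 + 3} + 2312} = \frac{4025}{\sqrt{11} + 2312} = \frac{4025}{2312 + \sqrt{11}}$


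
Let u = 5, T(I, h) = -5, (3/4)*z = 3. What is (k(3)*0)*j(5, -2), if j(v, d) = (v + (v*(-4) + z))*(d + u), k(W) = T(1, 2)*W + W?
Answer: 0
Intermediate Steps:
z = 4 (z = (4/3)*3 = 4)
k(W) = -4*W (k(W) = -5*W + W = -4*W)
j(v, d) = (4 - 3*v)*(5 + d) (j(v, d) = (v + (v*(-4) + 4))*(d + 5) = (v + (-4*v + 4))*(5 + d) = (v + (4 - 4*v))*(5 + d) = (4 - 3*v)*(5 + d))
(k(3)*0)*j(5, -2) = (-4*3*0)*(20 - 15*5 + 4*(-2) - 3*(-2)*5) = (-12*0)*(20 - 75 - 8 + 30) = 0*(-33) = 0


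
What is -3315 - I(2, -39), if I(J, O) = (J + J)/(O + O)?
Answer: -129283/39 ≈ -3314.9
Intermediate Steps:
I(J, O) = J/O (I(J, O) = (2*J)/((2*O)) = (2*J)*(1/(2*O)) = J/O)
-3315 - I(2, -39) = -3315 - 2/(-39) = -3315 - 2*(-1)/39 = -3315 - 1*(-2/39) = -3315 + 2/39 = -129283/39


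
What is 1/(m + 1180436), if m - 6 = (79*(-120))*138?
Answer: -1/127798 ≈ -7.8249e-6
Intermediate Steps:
m = -1308234 (m = 6 + (79*(-120))*138 = 6 - 9480*138 = 6 - 1308240 = -1308234)
1/(m + 1180436) = 1/(-1308234 + 1180436) = 1/(-127798) = -1/127798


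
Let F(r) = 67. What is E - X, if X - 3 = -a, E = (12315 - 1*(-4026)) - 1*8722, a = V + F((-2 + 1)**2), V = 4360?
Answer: 12043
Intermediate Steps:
a = 4427 (a = 4360 + 67 = 4427)
E = 7619 (E = (12315 + 4026) - 8722 = 16341 - 8722 = 7619)
X = -4424 (X = 3 - 1*4427 = 3 - 4427 = -4424)
E - X = 7619 - 1*(-4424) = 7619 + 4424 = 12043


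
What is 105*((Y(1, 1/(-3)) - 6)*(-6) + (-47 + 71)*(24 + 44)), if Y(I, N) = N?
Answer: 175350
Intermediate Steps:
105*((Y(1, 1/(-3)) - 6)*(-6) + (-47 + 71)*(24 + 44)) = 105*((1/(-3) - 6)*(-6) + (-47 + 71)*(24 + 44)) = 105*((-⅓ - 6)*(-6) + 24*68) = 105*(-19/3*(-6) + 1632) = 105*(38 + 1632) = 105*1670 = 175350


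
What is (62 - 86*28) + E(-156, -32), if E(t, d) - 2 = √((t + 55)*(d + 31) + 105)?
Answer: -2344 + √206 ≈ -2329.6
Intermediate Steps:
E(t, d) = 2 + √(105 + (31 + d)*(55 + t)) (E(t, d) = 2 + √((t + 55)*(d + 31) + 105) = 2 + √((55 + t)*(31 + d) + 105) = 2 + √((31 + d)*(55 + t) + 105) = 2 + √(105 + (31 + d)*(55 + t)))
(62 - 86*28) + E(-156, -32) = (62 - 86*28) + (2 + √(1810 + 31*(-156) + 55*(-32) - 32*(-156))) = (62 - 2408) + (2 + √(1810 - 4836 - 1760 + 4992)) = -2346 + (2 + √206) = -2344 + √206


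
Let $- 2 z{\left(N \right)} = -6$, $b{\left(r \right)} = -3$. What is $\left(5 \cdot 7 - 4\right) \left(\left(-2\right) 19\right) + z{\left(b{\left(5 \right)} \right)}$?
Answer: $-1175$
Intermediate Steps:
$z{\left(N \right)} = 3$ ($z{\left(N \right)} = \left(- \frac{1}{2}\right) \left(-6\right) = 3$)
$\left(5 \cdot 7 - 4\right) \left(\left(-2\right) 19\right) + z{\left(b{\left(5 \right)} \right)} = \left(5 \cdot 7 - 4\right) \left(\left(-2\right) 19\right) + 3 = \left(35 - 4\right) \left(-38\right) + 3 = 31 \left(-38\right) + 3 = -1178 + 3 = -1175$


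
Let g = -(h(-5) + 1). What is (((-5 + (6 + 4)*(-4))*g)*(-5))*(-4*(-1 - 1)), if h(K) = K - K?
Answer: -1800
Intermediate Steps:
h(K) = 0
g = -1 (g = -(0 + 1) = -1*1 = -1)
(((-5 + (6 + 4)*(-4))*g)*(-5))*(-4*(-1 - 1)) = (((-5 + (6 + 4)*(-4))*(-1))*(-5))*(-4*(-1 - 1)) = (((-5 + 10*(-4))*(-1))*(-5))*(-4*(-2)) = (((-5 - 40)*(-1))*(-5))*8 = (-45*(-1)*(-5))*8 = (45*(-5))*8 = -225*8 = -1800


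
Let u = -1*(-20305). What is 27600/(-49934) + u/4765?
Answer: 88239587/23793551 ≈ 3.7085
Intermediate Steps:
u = 20305
27600/(-49934) + u/4765 = 27600/(-49934) + 20305/4765 = 27600*(-1/49934) + 20305*(1/4765) = -13800/24967 + 4061/953 = 88239587/23793551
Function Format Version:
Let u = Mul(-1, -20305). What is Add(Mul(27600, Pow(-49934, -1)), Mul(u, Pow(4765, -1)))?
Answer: Rational(88239587, 23793551) ≈ 3.7085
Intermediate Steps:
u = 20305
Add(Mul(27600, Pow(-49934, -1)), Mul(u, Pow(4765, -1))) = Add(Mul(27600, Pow(-49934, -1)), Mul(20305, Pow(4765, -1))) = Add(Mul(27600, Rational(-1, 49934)), Mul(20305, Rational(1, 4765))) = Add(Rational(-13800, 24967), Rational(4061, 953)) = Rational(88239587, 23793551)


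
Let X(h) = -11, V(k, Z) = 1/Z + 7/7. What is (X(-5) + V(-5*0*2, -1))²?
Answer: 121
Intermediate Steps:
V(k, Z) = 1 + 1/Z (V(k, Z) = 1/Z + 7*(⅐) = 1/Z + 1 = 1 + 1/Z)
(X(-5) + V(-5*0*2, -1))² = (-11 + (1 - 1)/(-1))² = (-11 - 1*0)² = (-11 + 0)² = (-11)² = 121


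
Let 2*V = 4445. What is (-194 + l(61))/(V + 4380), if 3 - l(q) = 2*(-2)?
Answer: -374/13205 ≈ -0.028323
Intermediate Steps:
V = 4445/2 (V = (1/2)*4445 = 4445/2 ≈ 2222.5)
l(q) = 7 (l(q) = 3 - 2*(-2) = 3 - 1*(-4) = 3 + 4 = 7)
(-194 + l(61))/(V + 4380) = (-194 + 7)/(4445/2 + 4380) = -187/13205/2 = -187*2/13205 = -374/13205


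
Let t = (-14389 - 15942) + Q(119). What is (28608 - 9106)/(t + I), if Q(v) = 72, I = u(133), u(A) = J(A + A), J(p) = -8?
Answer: -19502/30267 ≈ -0.64433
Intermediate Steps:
u(A) = -8
I = -8
t = -30259 (t = (-14389 - 15942) + 72 = -30331 + 72 = -30259)
(28608 - 9106)/(t + I) = (28608 - 9106)/(-30259 - 8) = 19502/(-30267) = 19502*(-1/30267) = -19502/30267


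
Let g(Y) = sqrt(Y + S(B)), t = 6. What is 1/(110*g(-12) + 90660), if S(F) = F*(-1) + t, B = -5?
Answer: 4533/410962385 - 11*I/821924770 ≈ 1.103e-5 - 1.3383e-8*I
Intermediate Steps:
S(F) = 6 - F (S(F) = F*(-1) + 6 = -F + 6 = 6 - F)
g(Y) = sqrt(11 + Y) (g(Y) = sqrt(Y + (6 - 1*(-5))) = sqrt(Y + (6 + 5)) = sqrt(Y + 11) = sqrt(11 + Y))
1/(110*g(-12) + 90660) = 1/(110*sqrt(11 - 12) + 90660) = 1/(110*sqrt(-1) + 90660) = 1/(110*I + 90660) = 1/(90660 + 110*I) = (90660 - 110*I)/8219247700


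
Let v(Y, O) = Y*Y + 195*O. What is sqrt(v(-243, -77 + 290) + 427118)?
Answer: sqrt(527702) ≈ 726.43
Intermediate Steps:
v(Y, O) = Y**2 + 195*O
sqrt(v(-243, -77 + 290) + 427118) = sqrt(((-243)**2 + 195*(-77 + 290)) + 427118) = sqrt((59049 + 195*213) + 427118) = sqrt((59049 + 41535) + 427118) = sqrt(100584 + 427118) = sqrt(527702)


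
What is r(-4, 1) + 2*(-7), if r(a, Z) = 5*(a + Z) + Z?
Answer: -28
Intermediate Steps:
r(a, Z) = 5*a + 6*Z (r(a, Z) = 5*(Z + a) + Z = (5*Z + 5*a) + Z = 5*a + 6*Z)
r(-4, 1) + 2*(-7) = (5*(-4) + 6*1) + 2*(-7) = (-20 + 6) - 14 = -14 - 14 = -28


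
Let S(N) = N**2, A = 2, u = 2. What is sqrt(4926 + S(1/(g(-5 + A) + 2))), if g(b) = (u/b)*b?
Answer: sqrt(78817)/4 ≈ 70.186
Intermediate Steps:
g(b) = 2 (g(b) = (2/b)*b = 2)
sqrt(4926 + S(1/(g(-5 + A) + 2))) = sqrt(4926 + (1/(2 + 2))**2) = sqrt(4926 + (1/4)**2) = sqrt(4926 + 1/16) = sqrt(78817/16) = sqrt(78817)/4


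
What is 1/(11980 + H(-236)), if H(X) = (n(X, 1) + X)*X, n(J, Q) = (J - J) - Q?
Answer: 1/67912 ≈ 1.4725e-5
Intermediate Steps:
n(J, Q) = -Q (n(J, Q) = 0 - Q = -Q)
H(X) = X*(-1 + X) (H(X) = (-1*1 + X)*X = (-1 + X)*X = X*(-1 + X))
1/(11980 + H(-236)) = 1/(11980 - 236*(-1 - 236)) = 1/(11980 - 236*(-237)) = 1/(11980 + 55932) = 1/67912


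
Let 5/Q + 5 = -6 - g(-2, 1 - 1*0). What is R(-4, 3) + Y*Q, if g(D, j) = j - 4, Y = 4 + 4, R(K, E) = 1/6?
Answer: -29/6 ≈ -4.8333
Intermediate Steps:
R(K, E) = ⅙
Y = 8
g(D, j) = -4 + j
Q = -5/8 (Q = 5/(-5 + (-6 - (-4 + (1 - 1*0)))) = 5/(-5 + (-6 - (-4 + (1 + 0)))) = 5/(-5 + (-6 - (-4 + 1))) = 5/(-5 + (-6 - 1*(-3))) = 5/(-5 + (-6 + 3)) = 5/(-5 - 3) = 5/(-8) = 5*(-⅛) = -5/8 ≈ -0.62500)
R(-4, 3) + Y*Q = ⅙ + 8*(-5/8) = ⅙ - 5 = -29/6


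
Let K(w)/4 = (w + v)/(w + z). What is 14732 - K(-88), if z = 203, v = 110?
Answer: 1694092/115 ≈ 14731.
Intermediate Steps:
K(w) = 4*(110 + w)/(203 + w) (K(w) = 4*((w + 110)/(w + 203)) = 4*((110 + w)/(203 + w)) = 4*(110 + w)/(203 + w))
14732 - K(-88) = 14732 - 4*(110 - 88)/(203 - 88) = 14732 - 4*22/115 = 14732 - 1*88/115 = 14732 - 88/115 = 1694092/115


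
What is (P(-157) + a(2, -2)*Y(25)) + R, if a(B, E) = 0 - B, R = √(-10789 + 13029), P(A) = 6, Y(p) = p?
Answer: -44 + 8*√35 ≈ 3.3286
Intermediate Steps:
R = 8*√35 (R = √2240 = 8*√35 ≈ 47.329)
a(B, E) = -B
(P(-157) + a(2, -2)*Y(25)) + R = (6 - 1*2*25) + 8*√35 = (6 - 2*25) + 8*√35 = (6 - 50) + 8*√35 = -44 + 8*√35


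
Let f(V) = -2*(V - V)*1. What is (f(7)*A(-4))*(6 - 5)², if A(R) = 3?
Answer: 0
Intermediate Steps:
f(V) = 0 (f(V) = -2*0*1 = 0*1 = 0)
(f(7)*A(-4))*(6 - 5)² = (0*3)*(6 - 5)² = 0*1² = 0*1 = 0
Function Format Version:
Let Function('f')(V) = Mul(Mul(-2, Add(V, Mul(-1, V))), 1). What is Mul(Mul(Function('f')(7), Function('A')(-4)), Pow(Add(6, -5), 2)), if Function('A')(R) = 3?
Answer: 0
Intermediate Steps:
Function('f')(V) = 0 (Function('f')(V) = Mul(Mul(-2, 0), 1) = Mul(0, 1) = 0)
Mul(Mul(Function('f')(7), Function('A')(-4)), Pow(Add(6, -5), 2)) = Mul(Mul(0, 3), Pow(Add(6, -5), 2)) = Mul(0, Pow(1, 2)) = Mul(0, 1) = 0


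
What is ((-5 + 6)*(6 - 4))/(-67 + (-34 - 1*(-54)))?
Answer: -2/47 ≈ -0.042553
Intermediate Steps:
((-5 + 6)*(6 - 4))/(-67 + (-34 - 1*(-54))) = (1*2)/(-67 + (-34 + 54)) = 2/(-67 + 20) = 2/(-47) = -1/47*2 = -2/47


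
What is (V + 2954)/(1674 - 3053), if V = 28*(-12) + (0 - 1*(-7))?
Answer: -375/197 ≈ -1.9036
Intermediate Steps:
V = -329 (V = -336 + (0 + 7) = -336 + 7 = -329)
(V + 2954)/(1674 - 3053) = (-329 + 2954)/(1674 - 3053) = 2625/(-1379) = 2625*(-1/1379) = -375/197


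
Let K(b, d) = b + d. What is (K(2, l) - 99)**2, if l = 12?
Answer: 7225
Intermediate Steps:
(K(2, l) - 99)**2 = ((2 + 12) - 99)**2 = (14 - 99)**2 = (-85)**2 = 7225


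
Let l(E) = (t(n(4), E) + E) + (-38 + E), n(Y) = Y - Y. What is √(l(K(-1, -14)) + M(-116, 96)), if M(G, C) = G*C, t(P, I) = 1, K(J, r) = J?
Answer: 5*I*√447 ≈ 105.71*I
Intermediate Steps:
n(Y) = 0
l(E) = -37 + 2*E (l(E) = (1 + E) + (-38 + E) = -37 + 2*E)
M(G, C) = C*G
√(l(K(-1, -14)) + M(-116, 96)) = √((-37 + 2*(-1)) + 96*(-116)) = √((-37 - 2) - 11136) = √(-39 - 11136) = √(-11175) = 5*I*√447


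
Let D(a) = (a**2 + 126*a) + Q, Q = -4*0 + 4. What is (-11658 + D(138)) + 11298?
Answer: 36076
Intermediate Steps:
Q = 4 (Q = 0 + 4 = 4)
D(a) = 4 + a**2 + 126*a (D(a) = (a**2 + 126*a) + 4 = 4 + a**2 + 126*a)
(-11658 + D(138)) + 11298 = (-11658 + (4 + 138**2 + 126*138)) + 11298 = (-11658 + (4 + 19044 + 17388)) + 11298 = (-11658 + 36436) + 11298 = 24778 + 11298 = 36076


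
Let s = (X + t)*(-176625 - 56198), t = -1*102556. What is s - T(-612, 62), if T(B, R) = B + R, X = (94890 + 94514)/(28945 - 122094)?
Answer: 2224199670466054/93149 ≈ 2.3878e+10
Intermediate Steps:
X = -189404/93149 (X = 189404/(-93149) = 189404*(-1/93149) = -189404/93149 ≈ -2.0333)
t = -102556
s = 2224199619234104/93149 (s = (-189404/93149 - 102556)*(-176625 - 56198) = -9553178248/93149*(-232823) = 2224199619234104/93149 ≈ 2.3878e+10)
s - T(-612, 62) = 2224199619234104/93149 - (-612 + 62) = 2224199619234104/93149 - 1*(-550) = 2224199619234104/93149 + 550 = 2224199670466054/93149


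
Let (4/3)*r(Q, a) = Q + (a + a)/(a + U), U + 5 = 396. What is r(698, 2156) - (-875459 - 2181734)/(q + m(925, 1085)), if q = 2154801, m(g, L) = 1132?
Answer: 1926254616761/3660774234 ≈ 526.19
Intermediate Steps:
U = 391 (U = -5 + 396 = 391)
r(Q, a) = 3*Q/4 + 3*a/(2*(391 + a)) (r(Q, a) = 3*(Q + (a + a)/(a + 391))/4 = 3*(Q + (2*a)/(391 + a))/4 = 3*(Q + 2*a/(391 + a))/4 = 3*Q/4 + 3*a/(2*(391 + a)))
r(698, 2156) - (-875459 - 2181734)/(q + m(925, 1085)) = 3*(2*2156 + 391*698 + 698*2156)/(4*(391 + 2156)) - (-875459 - 2181734)/(2154801 + 1132) = (¾)*(4312 + 272918 + 1504888)/2547 - (-3057193)/2155933 = (¾)*(1/2547)*1782118 - (-3057193)/2155933 = 891059/1698 - 1*(-3057193/2155933) = 891059/1698 + 3057193/2155933 = 1926254616761/3660774234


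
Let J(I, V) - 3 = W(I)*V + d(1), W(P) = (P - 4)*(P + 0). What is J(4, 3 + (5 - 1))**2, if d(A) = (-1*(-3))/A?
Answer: 36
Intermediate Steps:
d(A) = 3/A
W(P) = P*(-4 + P) (W(P) = (-4 + P)*P = P*(-4 + P))
J(I, V) = 6 + I*V*(-4 + I) (J(I, V) = 3 + ((I*(-4 + I))*V + 3/1) = 3 + (I*V*(-4 + I) + 3*1) = 3 + (I*V*(-4 + I) + 3) = 3 + (3 + I*V*(-4 + I)) = 6 + I*V*(-4 + I))
J(4, 3 + (5 - 1))**2 = (6 + 4*(3 + (5 - 1))*(-4 + 4))**2 = (6 + 4*(3 + 4)*0)**2 = (6 + 4*7*0)**2 = (6 + 0)**2 = 6**2 = 36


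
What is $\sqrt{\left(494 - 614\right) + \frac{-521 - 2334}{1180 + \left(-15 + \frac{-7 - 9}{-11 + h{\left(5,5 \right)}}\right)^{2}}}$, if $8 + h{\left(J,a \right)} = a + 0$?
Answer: $\frac{5 i \sqrt{22070944555}}{67229} \approx 11.049 i$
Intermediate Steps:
$h{\left(J,a \right)} = -8 + a$ ($h{\left(J,a \right)} = -8 + \left(a + 0\right) = -8 + a$)
$\sqrt{\left(494 - 614\right) + \frac{-521 - 2334}{1180 + \left(-15 + \frac{-7 - 9}{-11 + h{\left(5,5 \right)}}\right)^{2}}} = \sqrt{\left(494 - 614\right) + \frac{-521 - 2334}{1180 + \left(-15 + \frac{-7 - 9}{-11 + \left(-8 + 5\right)}\right)^{2}}} = \sqrt{-120 - \frac{2855}{1180 + \left(-15 - \frac{16}{-11 - 3}\right)^{2}}} = \sqrt{-120 - \frac{2855}{1180 + \left(-15 - \frac{16}{-14}\right)^{2}}} = \sqrt{-120 - \frac{2855}{1180 + \left(-15 - - \frac{8}{7}\right)^{2}}} = \sqrt{-120 - \frac{2855}{1180 + \left(-15 + \frac{8}{7}\right)^{2}}} = \sqrt{-120 - \frac{2855}{1180 + \left(- \frac{97}{7}\right)^{2}}} = \sqrt{-120 - \frac{2855}{1180 + \frac{9409}{49}}} = \sqrt{-120 - \frac{2855}{\frac{67229}{49}}} = \sqrt{-120 - \frac{139895}{67229}} = \sqrt{- \frac{8207375}{67229}} = \frac{5 i \sqrt{22070944555}}{67229}$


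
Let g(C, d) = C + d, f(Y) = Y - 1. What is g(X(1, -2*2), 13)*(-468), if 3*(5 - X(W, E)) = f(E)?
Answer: -9204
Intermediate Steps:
f(Y) = -1 + Y
X(W, E) = 16/3 - E/3 (X(W, E) = 5 - (-1 + E)/3 = 5 + (⅓ - E/3) = 16/3 - E/3)
g(X(1, -2*2), 13)*(-468) = ((16/3 - (-2)*2/3) + 13)*(-468) = ((16/3 - ⅓*(-4)) + 13)*(-468) = ((16/3 + 4/3) + 13)*(-468) = (20/3 + 13)*(-468) = (59/3)*(-468) = -9204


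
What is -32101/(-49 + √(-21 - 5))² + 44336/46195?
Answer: (-1377607695*I + 4344928*√26)/(46195*(98*√26 + 2375*I)) ≈ -11.983 - 2.7233*I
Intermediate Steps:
-32101/(-49 + √(-21 - 5))² + 44336/46195 = -32101/(-49 + √(-26))² + 44336*(1/46195) = -32101/(-49 + I*√26)² + 44336/46195 = 44336/46195 - 32101/(-49 + I*√26)²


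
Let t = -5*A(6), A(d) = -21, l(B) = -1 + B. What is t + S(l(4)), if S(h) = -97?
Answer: 8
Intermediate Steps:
t = 105 (t = -5*(-21) = 105)
t + S(l(4)) = 105 - 97 = 8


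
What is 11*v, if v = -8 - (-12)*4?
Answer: 440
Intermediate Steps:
v = 40 (v = -8 - 12*(-4) = -8 + 48 = 40)
11*v = 11*40 = 440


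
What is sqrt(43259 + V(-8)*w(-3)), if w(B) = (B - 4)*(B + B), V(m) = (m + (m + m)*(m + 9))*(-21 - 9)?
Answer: sqrt(73499) ≈ 271.11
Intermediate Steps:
V(m) = -30*m - 60*m*(9 + m) (V(m) = (m + (2*m)*(9 + m))*(-30) = (m + 2*m*(9 + m))*(-30) = -30*m - 60*m*(9 + m))
w(B) = 2*B*(-4 + B) (w(B) = (-4 + B)*(2*B) = 2*B*(-4 + B))
sqrt(43259 + V(-8)*w(-3)) = sqrt(43259 + (-30*(-8)*(19 + 2*(-8)))*(2*(-3)*(-4 - 3))) = sqrt(43259 + (-30*(-8)*(19 - 16))*(2*(-3)*(-7))) = sqrt(43259 - 30*(-8)*3*42) = sqrt(43259 + 720*42) = sqrt(43259 + 30240) = sqrt(73499)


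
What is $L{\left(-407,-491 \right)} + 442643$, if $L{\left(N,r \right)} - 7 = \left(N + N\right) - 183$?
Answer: $441653$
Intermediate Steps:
$L{\left(N,r \right)} = -176 + 2 N$ ($L{\left(N,r \right)} = 7 + \left(\left(N + N\right) - 183\right) = 7 + \left(2 N - 183\right) = 7 + \left(-183 + 2 N\right) = -176 + 2 N$)
$L{\left(-407,-491 \right)} + 442643 = \left(-176 + 2 \left(-407\right)\right) + 442643 = \left(-176 - 814\right) + 442643 = -990 + 442643 = 441653$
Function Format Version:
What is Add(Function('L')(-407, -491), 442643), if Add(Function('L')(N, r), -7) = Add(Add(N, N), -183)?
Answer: 441653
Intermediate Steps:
Function('L')(N, r) = Add(-176, Mul(2, N)) (Function('L')(N, r) = Add(7, Add(Add(N, N), -183)) = Add(7, Add(Mul(2, N), -183)) = Add(7, Add(-183, Mul(2, N))) = Add(-176, Mul(2, N)))
Add(Function('L')(-407, -491), 442643) = Add(Add(-176, Mul(2, -407)), 442643) = Add(Add(-176, -814), 442643) = Add(-990, 442643) = 441653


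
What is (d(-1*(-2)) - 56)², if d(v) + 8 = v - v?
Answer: 4096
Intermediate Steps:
d(v) = -8 (d(v) = -8 + (v - v) = -8 + 0 = -8)
(d(-1*(-2)) - 56)² = (-8 - 56)² = (-64)² = 4096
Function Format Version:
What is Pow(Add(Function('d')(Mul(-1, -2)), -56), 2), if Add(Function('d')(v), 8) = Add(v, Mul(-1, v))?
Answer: 4096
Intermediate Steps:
Function('d')(v) = -8 (Function('d')(v) = Add(-8, Add(v, Mul(-1, v))) = Add(-8, 0) = -8)
Pow(Add(Function('d')(Mul(-1, -2)), -56), 2) = Pow(Add(-8, -56), 2) = Pow(-64, 2) = 4096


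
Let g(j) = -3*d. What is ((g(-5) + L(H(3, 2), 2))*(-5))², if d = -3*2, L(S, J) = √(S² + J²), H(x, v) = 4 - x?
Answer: 8225 + 900*√5 ≈ 10237.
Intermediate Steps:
L(S, J) = √(J² + S²)
d = -6
g(j) = 18 (g(j) = -3*(-6) = 18)
((g(-5) + L(H(3, 2), 2))*(-5))² = ((18 + √(2² + (4 - 1*3)²))*(-5))² = ((18 + √(4 + (4 - 3)²))*(-5))² = ((18 + √(4 + 1²))*(-5))² = ((18 + √(4 + 1))*(-5))² = ((18 + √5)*(-5))² = (-90 - 5*√5)²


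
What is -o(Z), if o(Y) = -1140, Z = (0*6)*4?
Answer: 1140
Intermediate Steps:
Z = 0 (Z = 0*4 = 0)
-o(Z) = -1*(-1140) = 1140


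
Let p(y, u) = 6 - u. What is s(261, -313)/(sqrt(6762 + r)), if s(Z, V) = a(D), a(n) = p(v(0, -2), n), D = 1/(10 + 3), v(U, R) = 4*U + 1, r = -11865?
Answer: -11*I*sqrt(7)/351 ≈ -0.082915*I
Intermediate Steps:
v(U, R) = 1 + 4*U
D = 1/13 ≈ 0.076923
a(n) = 6 - n
s(Z, V) = 77/13 (s(Z, V) = 6 - 1*1/13 = 6 - 1/13 = 77/13)
s(261, -313)/(sqrt(6762 + r)) = 77/(13*(sqrt(6762 - 11865))) = 77/(13*(sqrt(-5103))) = 77/(13*((27*I*sqrt(7)))) = 77*(-I*sqrt(7)/189)/13 = -11*I*sqrt(7)/351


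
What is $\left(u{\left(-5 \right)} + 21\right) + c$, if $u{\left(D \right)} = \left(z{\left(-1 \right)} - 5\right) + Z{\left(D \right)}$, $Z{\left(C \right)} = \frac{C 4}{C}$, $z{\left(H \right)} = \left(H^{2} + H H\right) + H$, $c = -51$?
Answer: $-30$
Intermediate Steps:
$z{\left(H \right)} = H + 2 H^{2}$ ($z{\left(H \right)} = \left(H^{2} + H^{2}\right) + H = 2 H^{2} + H = H + 2 H^{2}$)
$Z{\left(C \right)} = 4$ ($Z{\left(C \right)} = \frac{4 C}{C} = 4$)
$u{\left(D \right)} = 0$ ($u{\left(D \right)} = \left(- (1 + 2 \left(-1\right)) - 5\right) + 4 = \left(- (1 - 2) - 5\right) + 4 = \left(\left(-1\right) \left(-1\right) - 5\right) + 4 = \left(1 - 5\right) + 4 = -4 + 4 = 0$)
$\left(u{\left(-5 \right)} + 21\right) + c = \left(0 + 21\right) - 51 = 21 - 51 = -30$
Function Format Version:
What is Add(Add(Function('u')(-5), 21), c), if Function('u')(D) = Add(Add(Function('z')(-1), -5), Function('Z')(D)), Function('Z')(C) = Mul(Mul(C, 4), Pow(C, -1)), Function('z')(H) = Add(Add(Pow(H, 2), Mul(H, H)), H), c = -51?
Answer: -30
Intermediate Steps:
Function('z')(H) = Add(H, Mul(2, Pow(H, 2))) (Function('z')(H) = Add(Add(Pow(H, 2), Pow(H, 2)), H) = Add(Mul(2, Pow(H, 2)), H) = Add(H, Mul(2, Pow(H, 2))))
Function('Z')(C) = 4 (Function('Z')(C) = Mul(Mul(4, C), Pow(C, -1)) = 4)
Function('u')(D) = 0 (Function('u')(D) = Add(Add(Mul(-1, Add(1, Mul(2, -1))), -5), 4) = Add(Add(Mul(-1, Add(1, -2)), -5), 4) = Add(Add(Mul(-1, -1), -5), 4) = Add(Add(1, -5), 4) = Add(-4, 4) = 0)
Add(Add(Function('u')(-5), 21), c) = Add(Add(0, 21), -51) = Add(21, -51) = -30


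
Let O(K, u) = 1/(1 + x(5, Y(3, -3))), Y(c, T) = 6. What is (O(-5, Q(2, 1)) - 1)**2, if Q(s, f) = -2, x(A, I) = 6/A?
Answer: 36/121 ≈ 0.29752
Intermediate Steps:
O(K, u) = 5/11 (O(K, u) = 1/(1 + 6/5) = 1/(11/5) = 5/11)
(O(-5, Q(2, 1)) - 1)**2 = (5/11 - 1)**2 = (-6/11)**2 = 36/121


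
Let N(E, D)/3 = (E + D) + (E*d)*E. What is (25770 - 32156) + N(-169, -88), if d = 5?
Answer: 421258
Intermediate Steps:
N(E, D) = 3*D + 3*E + 15*E² (N(E, D) = 3*((E + D) + (E*5)*E) = 3*((D + E) + (5*E)*E) = 3*((D + E) + 5*E²) = 3*(D + E + 5*E²) = 3*D + 3*E + 15*E²)
(25770 - 32156) + N(-169, -88) = (25770 - 32156) + (3*(-88) + 3*(-169) + 15*(-169)²) = -6386 + (-264 - 507 + 15*28561) = -6386 + (-264 - 507 + 428415) = -6386 + 427644 = 421258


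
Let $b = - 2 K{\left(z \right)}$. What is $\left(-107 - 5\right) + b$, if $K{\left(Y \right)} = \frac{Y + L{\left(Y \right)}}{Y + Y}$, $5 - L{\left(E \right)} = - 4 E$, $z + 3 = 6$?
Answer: $- \frac{356}{3} \approx -118.67$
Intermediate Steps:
$z = 3$ ($z = -3 + 6 = 3$)
$L{\left(E \right)} = 5 + 4 E$ ($L{\left(E \right)} = 5 - - 4 E = 5 + 4 E$)
$K{\left(Y \right)} = \frac{5 + 5 Y}{2 Y}$ ($K{\left(Y \right)} = \frac{Y + \left(5 + 4 Y\right)}{Y + Y} = \frac{5 + 5 Y}{2 Y}$)
$b = - \frac{20}{3}$ ($b = - 2 \frac{5 \left(1 + 3\right)}{2 \cdot 3} = - 2 \cdot \frac{5}{2} \cdot \frac{1}{3} \cdot 4 = \left(-2\right) \frac{10}{3} = - \frac{20}{3} \approx -6.6667$)
$\left(-107 - 5\right) + b = \left(-107 - 5\right) - \frac{20}{3} = -112 - \frac{20}{3} = - \frac{356}{3}$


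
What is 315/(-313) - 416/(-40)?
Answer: 14701/1565 ≈ 9.3936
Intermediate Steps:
315/(-313) - 416/(-40) = 315*(-1/313) - 416*(-1/40) = -315/313 + 52/5 = 14701/1565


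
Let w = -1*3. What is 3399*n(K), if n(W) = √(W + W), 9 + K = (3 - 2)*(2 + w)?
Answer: 6798*I*√5 ≈ 15201.0*I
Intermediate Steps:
w = -3
K = -10 (K = -9 + (3 - 2)*(2 - 3) = -9 + 1*(-1) = -9 - 1 = -10)
n(W) = √2*√W (n(W) = √(2*W) = √2*√W)
3399*n(K) = 3399*(√2*√(-10)) = 3399*(√2*(I*√10)) = 3399*(2*I*√5) = 6798*I*√5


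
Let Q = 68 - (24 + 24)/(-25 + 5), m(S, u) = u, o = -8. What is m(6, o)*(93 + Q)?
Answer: -6536/5 ≈ -1307.2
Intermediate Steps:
Q = 352/5 (Q = 68 - 48/(-20) = 68 - 48*(-1)/20 = 68 - 1*(-12/5) = 68 + 12/5 = 352/5 ≈ 70.400)
m(6, o)*(93 + Q) = -8*(93 + 352/5) = -8*817/5 = -6536/5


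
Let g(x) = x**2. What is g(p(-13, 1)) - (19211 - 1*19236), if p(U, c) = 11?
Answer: 146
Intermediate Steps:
g(p(-13, 1)) - (19211 - 1*19236) = 11**2 - (19211 - 1*19236) = 121 - (19211 - 19236) = 121 - 1*(-25) = 121 + 25 = 146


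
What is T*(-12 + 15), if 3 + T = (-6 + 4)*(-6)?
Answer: 27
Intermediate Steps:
T = 9 (T = -3 + (-6 + 4)*(-6) = -3 - 2*(-6) = -3 + 12 = 9)
T*(-12 + 15) = 9*(-12 + 15) = 9*3 = 27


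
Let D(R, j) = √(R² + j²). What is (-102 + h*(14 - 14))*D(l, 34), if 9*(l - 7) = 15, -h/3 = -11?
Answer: -68*√2770 ≈ -3578.9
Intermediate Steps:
h = 33 (h = -3*(-11) = 33)
l = 26/3 (l = 7 + (⅑)*15 = 7 + 5/3 = 26/3 ≈ 8.6667)
(-102 + h*(14 - 14))*D(l, 34) = (-102 + 33*(14 - 14))*√((26/3)² + 34²) = (-102 + 33*0)*√(676/9 + 1156) = (-102 + 0)*√(11080/9) = -68*√2770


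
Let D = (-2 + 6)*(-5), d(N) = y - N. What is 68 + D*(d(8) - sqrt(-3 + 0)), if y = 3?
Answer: 168 + 20*I*sqrt(3) ≈ 168.0 + 34.641*I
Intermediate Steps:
d(N) = 3 - N
D = -20 (D = 4*(-5) = -20)
68 + D*(d(8) - sqrt(-3 + 0)) = 68 - 20*((3 - 1*8) - sqrt(-3 + 0)) = 68 - 20*((3 - 8) - sqrt(-3)) = 68 - 20*(-5 - I*sqrt(3)) = 68 + (100 + 20*I*sqrt(3)) = 168 + 20*I*sqrt(3)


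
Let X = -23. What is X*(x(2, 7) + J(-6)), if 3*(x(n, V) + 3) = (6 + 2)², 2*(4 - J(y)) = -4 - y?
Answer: -1472/3 ≈ -490.67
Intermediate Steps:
J(y) = 6 + y/2 (J(y) = 4 - (-4 - y)/2 = 4 + (2 + y/2) = 6 + y/2)
x(n, V) = 55/3 (x(n, V) = -3 + (6 + 2)²/3 = -3 + (⅓)*8² = -3 + (⅓)*64 = -3 + 64/3 = 55/3)
X*(x(2, 7) + J(-6)) = -23*(55/3 + (6 + (½)*(-6))) = -23*(55/3 + (6 - 3)) = -23*(55/3 + 3) = -23*64/3 = -1472/3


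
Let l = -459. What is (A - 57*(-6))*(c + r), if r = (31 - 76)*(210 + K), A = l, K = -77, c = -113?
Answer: 713466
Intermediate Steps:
A = -459
r = -5985 (r = (31 - 76)*(210 - 77) = -45*133 = -5985)
(A - 57*(-6))*(c + r) = (-459 - 57*(-6))*(-113 - 5985) = (-459 + 342)*(-6098) = -117*(-6098) = 713466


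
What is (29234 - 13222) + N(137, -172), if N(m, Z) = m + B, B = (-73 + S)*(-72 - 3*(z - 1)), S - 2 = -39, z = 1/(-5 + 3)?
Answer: 23574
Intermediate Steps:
z = -½ (z = 1/(-2) = -½ ≈ -0.50000)
S = -37 (S = 2 - 39 = -37)
B = 7425 (B = (-73 - 37)*(-72 - 3*(-½ - 1)) = -110*(-72 - 3*(-3/2)) = -110*(-72 + 9/2) = -110*(-135/2) = 7425)
N(m, Z) = 7425 + m (N(m, Z) = m + 7425 = 7425 + m)
(29234 - 13222) + N(137, -172) = (29234 - 13222) + (7425 + 137) = 16012 + 7562 = 23574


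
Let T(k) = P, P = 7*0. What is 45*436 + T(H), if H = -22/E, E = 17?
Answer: 19620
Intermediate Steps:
H = -22/17 ≈ -1.2941
P = 0
T(k) = 0
45*436 + T(H) = 45*436 + 0 = 19620 + 0 = 19620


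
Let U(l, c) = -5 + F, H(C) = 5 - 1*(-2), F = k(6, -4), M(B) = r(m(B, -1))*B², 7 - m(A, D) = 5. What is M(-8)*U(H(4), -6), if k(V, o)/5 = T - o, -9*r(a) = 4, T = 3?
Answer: -2560/3 ≈ -853.33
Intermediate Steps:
m(A, D) = 2 (m(A, D) = 7 - 1*5 = 7 - 5 = 2)
r(a) = -4/9 (r(a) = -⅑*4 = -4/9)
k(V, o) = 15 - 5*o (k(V, o) = 5*(3 - o) = 15 - 5*o)
M(B) = -4*B²/9
F = 35 (F = 15 - 5*(-4) = 15 + 20 = 35)
H(C) = 7 (H(C) = 5 + 2 = 7)
U(l, c) = 30 (U(l, c) = -5 + 35 = 30)
M(-8)*U(H(4), -6) = -4/9*(-8)²*30 = -4/9*64*30 = -256/9*30 = -2560/3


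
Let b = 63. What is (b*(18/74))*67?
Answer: 37989/37 ≈ 1026.7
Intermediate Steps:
(b*(18/74))*67 = (63*(18/74))*67 = (63*(18*(1/74)))*67 = (63*(9/37))*67 = (567/37)*67 = 37989/37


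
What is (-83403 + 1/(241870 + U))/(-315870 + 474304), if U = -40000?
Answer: -16836563609/31983071580 ≈ -0.52642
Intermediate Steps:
(-83403 + 1/(241870 + U))/(-315870 + 474304) = (-83403 + 1/(241870 - 40000))/(-315870 + 474304) = (-83403 + 1/201870)/158434 = (-83403 + 1/201870)*(1/158434) = -16836563609/201870*1/158434 = -16836563609/31983071580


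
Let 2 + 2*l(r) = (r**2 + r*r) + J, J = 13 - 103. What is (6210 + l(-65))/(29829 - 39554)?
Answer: -10389/9725 ≈ -1.0683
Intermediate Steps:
J = -90
l(r) = -46 + r**2 (l(r) = -1 + ((r**2 + r*r) - 90)/2 = -1 + ((r**2 + r**2) - 90)/2 = -1 + (2*r**2 - 90)/2 = -1 + (-90 + 2*r**2)/2 = -1 + (-45 + r**2) = -46 + r**2)
(6210 + l(-65))/(29829 - 39554) = (6210 + (-46 + (-65)**2))/(29829 - 39554) = (6210 + (-46 + 4225))/(-9725) = (6210 + 4179)*(-1/9725) = 10389*(-1/9725) = -10389/9725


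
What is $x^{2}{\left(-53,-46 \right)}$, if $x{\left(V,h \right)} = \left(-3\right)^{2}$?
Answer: $81$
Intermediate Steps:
$x{\left(V,h \right)} = 9$
$x^{2}{\left(-53,-46 \right)} = 9^{2} = 81$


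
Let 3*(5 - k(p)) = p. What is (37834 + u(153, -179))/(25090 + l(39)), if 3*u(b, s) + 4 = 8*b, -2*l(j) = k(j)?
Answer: 57361/37641 ≈ 1.5239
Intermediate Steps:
k(p) = 5 - p/3
l(j) = -5/2 + j/6 (l(j) = -(5 - j/3)/2 = -5/2 + j/6)
u(b, s) = -4/3 + 8*b/3 (u(b, s) = -4/3 + (8*b)/3 = -4/3 + 8*b/3)
(37834 + u(153, -179))/(25090 + l(39)) = (37834 + (-4/3 + (8/3)*153))/(25090 + (-5/2 + (⅙)*39)) = (37834 + (-4/3 + 408))/(25090 + (-5/2 + 13/2)) = (37834 + 1220/3)/(25090 + 4) = (114722/3)/25094 = (114722/3)*(1/25094) = 57361/37641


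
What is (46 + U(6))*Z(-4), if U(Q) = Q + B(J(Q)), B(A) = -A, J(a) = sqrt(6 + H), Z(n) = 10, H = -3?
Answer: 520 - 10*sqrt(3) ≈ 502.68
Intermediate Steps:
J(a) = sqrt(3) (J(a) = sqrt(6 - 3) = sqrt(3))
U(Q) = Q - sqrt(3)
(46 + U(6))*Z(-4) = (46 + (6 - sqrt(3)))*10 = (52 - sqrt(3))*10 = 520 - 10*sqrt(3)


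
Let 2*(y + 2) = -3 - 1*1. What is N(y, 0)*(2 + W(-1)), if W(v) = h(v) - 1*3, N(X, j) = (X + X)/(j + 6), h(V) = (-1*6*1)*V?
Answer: -20/3 ≈ -6.6667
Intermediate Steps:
h(V) = -6*V (h(V) = (-6*1)*V = -6*V)
y = -4 (y = -2 + (-3 - 1*1)/2 = -2 + (-3 - 1)/2 = -2 + (1/2)*(-4) = -2 - 2 = -4)
N(X, j) = 2*X/(6 + j) (N(X, j) = (2*X)/(6 + j) = 2*X/(6 + j))
W(v) = -3 - 6*v (W(v) = -6*v - 1*3 = -6*v - 3 = -3 - 6*v)
N(y, 0)*(2 + W(-1)) = (2*(-4)/(6 + 0))*(2 + (-3 - 6*(-1))) = (2*(-4)/6)*(2 + (-3 + 6)) = (2*(-4)*(1/6))*(2 + 3) = -4/3*5 = -20/3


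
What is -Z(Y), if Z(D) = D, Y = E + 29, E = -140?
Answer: 111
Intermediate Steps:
Y = -111 (Y = -140 + 29 = -111)
-Z(Y) = -1*(-111) = 111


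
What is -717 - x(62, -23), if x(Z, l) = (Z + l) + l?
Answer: -733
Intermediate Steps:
x(Z, l) = Z + 2*l
-717 - x(62, -23) = -717 - (62 + 2*(-23)) = -717 - (62 - 46) = -717 - 1*16 = -717 - 16 = -733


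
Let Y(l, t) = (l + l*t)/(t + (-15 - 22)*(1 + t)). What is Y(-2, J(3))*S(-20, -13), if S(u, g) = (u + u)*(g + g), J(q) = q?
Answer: 1664/29 ≈ 57.379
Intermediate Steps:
S(u, g) = 4*g*u (S(u, g) = (2*u)*(2*g) = 4*g*u)
Y(l, t) = (l + l*t)/(-37 - 36*t) (Y(l, t) = (l + l*t)/(t - 37*(1 + t)) = (l + l*t)/(t + (-37 - 37*t)) = (l + l*t)/(-37 - 36*t))
Y(-2, J(3))*S(-20, -13) = (-1*(-2)*(1 + 3)/(37 + 36*3))*(4*(-13)*(-20)) = -1*(-2)*4/(37 + 108)*1040 = -1*(-2)*4/145*1040 = -1*(-2)*1/145*4*1040 = (8/145)*1040 = 1664/29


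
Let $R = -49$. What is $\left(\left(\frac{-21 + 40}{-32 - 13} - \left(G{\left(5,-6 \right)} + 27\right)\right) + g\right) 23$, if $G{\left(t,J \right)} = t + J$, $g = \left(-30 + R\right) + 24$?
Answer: $- \frac{84272}{45} \approx -1872.7$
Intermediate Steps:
$g = -55$ ($g = \left(-30 - 49\right) + 24 = -79 + 24 = -55$)
$G{\left(t,J \right)} = J + t$
$\left(\left(\frac{-21 + 40}{-32 - 13} - \left(G{\left(5,-6 \right)} + 27\right)\right) + g\right) 23 = \left(\left(\frac{-21 + 40}{-32 - 13} - \left(\left(-6 + 5\right) + 27\right)\right) - 55\right) 23 = \left(\left(\frac{19}{-45} - \left(-1 + 27\right)\right) - 55\right) 23 = \left(\left(19 \left(- \frac{1}{45}\right) - 26\right) - 55\right) 23 = \left(\left(- \frac{19}{45} - 26\right) - 55\right) 23 = \left(- \frac{1189}{45} - 55\right) 23 = \left(- \frac{3664}{45}\right) 23 = - \frac{84272}{45}$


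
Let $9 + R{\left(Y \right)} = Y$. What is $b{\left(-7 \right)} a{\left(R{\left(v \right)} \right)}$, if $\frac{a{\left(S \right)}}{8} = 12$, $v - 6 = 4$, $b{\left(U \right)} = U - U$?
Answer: $0$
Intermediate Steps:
$b{\left(U \right)} = 0$
$v = 10$ ($v = 6 + 4 = 10$)
$R{\left(Y \right)} = -9 + Y$
$a{\left(S \right)} = 96$ ($a{\left(S \right)} = 8 \cdot 12 = 96$)
$b{\left(-7 \right)} a{\left(R{\left(v \right)} \right)} = 0 \cdot 96 = 0$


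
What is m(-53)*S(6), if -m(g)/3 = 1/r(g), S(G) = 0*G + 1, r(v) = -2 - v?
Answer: -1/17 ≈ -0.058824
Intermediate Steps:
S(G) = 1 (S(G) = 0 + 1 = 1)
m(g) = -3/(-2 - g)
m(-53)*S(6) = (3/(2 - 53))*1 = (3/(-51))*1 = (3*(-1/51))*1 = -1/17*1 = -1/17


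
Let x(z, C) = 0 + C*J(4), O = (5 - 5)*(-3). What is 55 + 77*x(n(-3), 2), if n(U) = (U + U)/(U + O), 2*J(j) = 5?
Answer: 440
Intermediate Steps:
J(j) = 5/2 (J(j) = (½)*5 = 5/2)
O = 0 (O = 0*(-3) = 0)
n(U) = 2 (n(U) = (U + U)/(U + 0) = (2*U)/U = 2)
x(z, C) = 5*C/2 (x(z, C) = 0 + C*(5/2) = 0 + 5*C/2 = 5*C/2)
55 + 77*x(n(-3), 2) = 55 + 77*((5/2)*2) = 55 + 77*5 = 55 + 385 = 440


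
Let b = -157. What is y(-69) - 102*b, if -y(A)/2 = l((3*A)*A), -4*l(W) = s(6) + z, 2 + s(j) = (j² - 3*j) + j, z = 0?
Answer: 16025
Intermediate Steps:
s(j) = -2 + j² - 2*j (s(j) = -2 + ((j² - 3*j) + j) = -2 + (j² - 2*j) = -2 + j² - 2*j)
l(W) = -11/2 (l(W) = -((-2 + 6² - 2*6) + 0)/4 = -((-2 + 36 - 12) + 0)/4 = -(22 + 0)/4 = -¼*22 = -11/2)
y(A) = 11 (y(A) = -2*(-11/2) = 11)
y(-69) - 102*b = 11 - 102*(-157) = 11 - 1*(-16014) = 11 + 16014 = 16025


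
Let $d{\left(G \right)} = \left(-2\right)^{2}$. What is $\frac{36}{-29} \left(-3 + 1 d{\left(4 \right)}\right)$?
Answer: $- \frac{36}{29} \approx -1.2414$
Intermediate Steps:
$d{\left(G \right)} = 4$
$\frac{36}{-29} \left(-3 + 1 d{\left(4 \right)}\right) = \frac{36}{-29} \left(-3 + 1 \cdot 4\right) = 36 \left(- \frac{1}{29}\right) \left(-3 + 4\right) = \left(- \frac{36}{29}\right) 1 = - \frac{36}{29}$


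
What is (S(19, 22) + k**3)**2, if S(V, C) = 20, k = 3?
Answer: 2209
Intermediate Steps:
(S(19, 22) + k**3)**2 = (20 + 3**3)**2 = (20 + 27)**2 = 47**2 = 2209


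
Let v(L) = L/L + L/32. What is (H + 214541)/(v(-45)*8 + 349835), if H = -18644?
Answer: 783588/1399327 ≈ 0.55997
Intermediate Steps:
v(L) = 1 + L/32 (v(L) = 1 + L*(1/32) = 1 + L/32)
(H + 214541)/(v(-45)*8 + 349835) = (-18644 + 214541)/((1 + (1/32)*(-45))*8 + 349835) = 195897/((1 - 45/32)*8 + 349835) = 195897/(-13/32*8 + 349835) = 195897/(-13/4 + 349835) = 195897/(1399327/4) = 195897*(4/1399327) = 783588/1399327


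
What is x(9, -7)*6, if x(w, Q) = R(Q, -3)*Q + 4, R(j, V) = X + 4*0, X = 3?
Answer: -102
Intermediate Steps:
R(j, V) = 3 (R(j, V) = 3 + 4*0 = 3 + 0 = 3)
x(w, Q) = 4 + 3*Q (x(w, Q) = 3*Q + 4 = 4 + 3*Q)
x(9, -7)*6 = (4 + 3*(-7))*6 = (4 - 21)*6 = -17*6 = -102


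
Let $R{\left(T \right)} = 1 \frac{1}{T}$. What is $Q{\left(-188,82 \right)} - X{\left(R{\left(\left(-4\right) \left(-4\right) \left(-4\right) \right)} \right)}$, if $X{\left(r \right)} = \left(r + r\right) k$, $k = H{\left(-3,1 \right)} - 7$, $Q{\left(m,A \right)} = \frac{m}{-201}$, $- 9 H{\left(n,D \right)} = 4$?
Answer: $\frac{13559}{19296} \approx 0.70268$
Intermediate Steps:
$H{\left(n,D \right)} = - \frac{4}{9}$ ($H{\left(n,D \right)} = \left(- \frac{1}{9}\right) 4 = - \frac{4}{9}$)
$Q{\left(m,A \right)} = - \frac{m}{201}$ ($Q{\left(m,A \right)} = m \left(- \frac{1}{201}\right) = - \frac{m}{201}$)
$k = - \frac{67}{9}$ ($k = - \frac{4}{9} - 7 = - \frac{67}{9} \approx -7.4444$)
$R{\left(T \right)} = \frac{1}{T}$
$X{\left(r \right)} = - \frac{134 r}{9}$ ($X{\left(r \right)} = \left(r + r\right) \left(- \frac{67}{9}\right) = 2 r \left(- \frac{67}{9}\right) = - \frac{134 r}{9}$)
$Q{\left(-188,82 \right)} - X{\left(R{\left(\left(-4\right) \left(-4\right) \left(-4\right) \right)} \right)} = \left(- \frac{1}{201}\right) \left(-188\right) - - \frac{134}{9 \left(-4\right) \left(-4\right) \left(-4\right)} = \frac{188}{201} - - \frac{134}{9 \cdot 16 \left(-4\right)} = \frac{188}{201} - - \frac{134}{9 \left(-64\right)} = \frac{188}{201} - \left(- \frac{134}{9}\right) \left(- \frac{1}{64}\right) = \frac{188}{201} - \frac{67}{288} = \frac{13559}{19296}$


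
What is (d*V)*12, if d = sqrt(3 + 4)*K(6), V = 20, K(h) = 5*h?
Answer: 7200*sqrt(7) ≈ 19049.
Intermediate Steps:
d = 30*sqrt(7) (d = sqrt(3 + 4)*(5*6) = sqrt(7)*30 = 30*sqrt(7) ≈ 79.373)
(d*V)*12 = ((30*sqrt(7))*20)*12 = (600*sqrt(7))*12 = 7200*sqrt(7)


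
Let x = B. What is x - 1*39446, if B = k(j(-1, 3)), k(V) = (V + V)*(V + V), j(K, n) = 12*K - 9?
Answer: -37682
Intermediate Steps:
j(K, n) = -9 + 12*K
k(V) = 4*V² (k(V) = (2*V)*(2*V) = 4*V²)
B = 1764 (B = 4*(-9 + 12*(-1))² = 4*(-9 - 12)² = 4*(-21)² = 4*441 = 1764)
x = 1764
x - 1*39446 = 1764 - 1*39446 = 1764 - 39446 = -37682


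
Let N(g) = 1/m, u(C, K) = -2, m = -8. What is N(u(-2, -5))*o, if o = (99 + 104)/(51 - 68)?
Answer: 203/136 ≈ 1.4926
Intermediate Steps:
N(g) = -⅛ (N(g) = 1/(-8) = -⅛)
o = -203/17 (o = 203/(-17) = 203*(-1/17) = -203/17 ≈ -11.941)
N(u(-2, -5))*o = -⅛*(-203/17) = 203/136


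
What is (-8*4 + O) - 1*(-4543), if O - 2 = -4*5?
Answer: 4493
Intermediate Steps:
O = -18 (O = 2 - 4*5 = 2 - 20 = -18)
(-8*4 + O) - 1*(-4543) = (-8*4 - 18) - 1*(-4543) = (-8*4 - 18) + 4543 = (-32 - 18) + 4543 = -50 + 4543 = 4493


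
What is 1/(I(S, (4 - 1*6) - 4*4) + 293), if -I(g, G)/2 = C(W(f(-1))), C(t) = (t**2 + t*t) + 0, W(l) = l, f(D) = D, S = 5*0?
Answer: 1/289 ≈ 0.0034602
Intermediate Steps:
S = 0
C(t) = 2*t**2 (C(t) = (t**2 + t**2) + 0 = 2*t**2 + 0 = 2*t**2)
I(g, G) = -4 (I(g, G) = -4*(-1)**2 = -4)
1/(I(S, (4 - 1*6) - 4*4) + 293) = 1/(-4 + 293) = 1/289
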